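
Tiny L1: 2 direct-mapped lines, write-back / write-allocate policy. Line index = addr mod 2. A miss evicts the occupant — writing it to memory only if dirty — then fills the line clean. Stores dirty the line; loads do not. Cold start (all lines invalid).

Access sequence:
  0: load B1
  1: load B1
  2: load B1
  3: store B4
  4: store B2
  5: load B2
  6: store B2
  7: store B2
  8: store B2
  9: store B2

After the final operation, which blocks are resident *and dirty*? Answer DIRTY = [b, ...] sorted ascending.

0: R B1 -> L1 miss  d=-]
1: R B1 -> L1 hit  d=-]
2: R B1 -> L1 hit  d=-]
3: W B4 -> L0 miss  d=D]
4: W B2 -> L0 miss wb->B4  d=D]
5: R B2 -> L0 hit  d=D]
6: W B2 -> L0 hit  d=D]
7: W B2 -> L0 hit  d=D]
8: W B2 -> L0 hit  d=D]
9: W B2 -> L0 hit  d=D]

DIRTY = [2]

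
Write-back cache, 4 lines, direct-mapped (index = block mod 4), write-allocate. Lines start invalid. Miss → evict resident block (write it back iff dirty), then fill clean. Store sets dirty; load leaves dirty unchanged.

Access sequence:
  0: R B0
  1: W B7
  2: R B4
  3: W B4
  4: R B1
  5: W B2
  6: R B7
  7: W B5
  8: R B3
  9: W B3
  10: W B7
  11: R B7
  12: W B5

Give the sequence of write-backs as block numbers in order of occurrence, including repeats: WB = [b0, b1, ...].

0: R B0 -> L0 miss  d=-]
1: W B7 -> L3 miss  d=D]
2: R B4 -> L0 miss  d=-]
3: W B4 -> L0 hit  d=D]
4: R B1 -> L1 miss  d=-]
5: W B2 -> L2 miss  d=D]
6: R B7 -> L3 hit  d=D]
7: W B5 -> L1 miss  d=D]
8: R B3 -> L3 miss wb->B7  d=-]
9: W B3 -> L3 hit  d=D]
10: W B7 -> L3 miss wb->B3  d=D]
11: R B7 -> L3 hit  d=D]
12: W B5 -> L1 hit  d=D]

WB = [7, 3]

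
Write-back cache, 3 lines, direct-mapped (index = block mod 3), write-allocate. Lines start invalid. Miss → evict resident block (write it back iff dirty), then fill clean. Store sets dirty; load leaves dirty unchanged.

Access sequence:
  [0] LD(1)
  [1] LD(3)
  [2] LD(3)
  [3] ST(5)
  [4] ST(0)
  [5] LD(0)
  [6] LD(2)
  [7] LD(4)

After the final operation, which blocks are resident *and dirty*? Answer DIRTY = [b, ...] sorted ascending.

  0 | R B1 → L1 miss [-]
  1 | R B3 → L0 miss [-]
  2 | R B3 → L0 hit [-]
  3 | W B5 → L2 miss [D]
  4 | W B0 → L0 miss [D]
  5 | R B0 → L0 hit [D]
  6 | R B2 → L2 miss wb→B5 [-]
  7 | R B4 → L1 miss [-]

DIRTY = [0]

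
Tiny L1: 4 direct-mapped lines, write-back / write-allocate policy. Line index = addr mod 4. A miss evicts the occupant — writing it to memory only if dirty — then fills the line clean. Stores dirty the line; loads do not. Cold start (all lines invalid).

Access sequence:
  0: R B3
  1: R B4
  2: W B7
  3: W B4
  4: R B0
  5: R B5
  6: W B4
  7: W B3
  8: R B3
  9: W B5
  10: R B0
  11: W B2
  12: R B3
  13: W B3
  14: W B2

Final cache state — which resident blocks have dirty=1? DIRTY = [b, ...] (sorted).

0: R B3 → L3 miss [-]
1: R B4 → L0 miss [-]
2: W B7 → L3 miss [D]
3: W B4 → L0 hit [D]
4: R B0 → L0 miss wb→B4 [-]
5: R B5 → L1 miss [-]
6: W B4 → L0 miss [D]
7: W B3 → L3 miss wb→B7 [D]
8: R B3 → L3 hit [D]
9: W B5 → L1 hit [D]
10: R B0 → L0 miss wb→B4 [-]
11: W B2 → L2 miss [D]
12: R B3 → L3 hit [D]
13: W B3 → L3 hit [D]
14: W B2 → L2 hit [D]

DIRTY = [2, 3, 5]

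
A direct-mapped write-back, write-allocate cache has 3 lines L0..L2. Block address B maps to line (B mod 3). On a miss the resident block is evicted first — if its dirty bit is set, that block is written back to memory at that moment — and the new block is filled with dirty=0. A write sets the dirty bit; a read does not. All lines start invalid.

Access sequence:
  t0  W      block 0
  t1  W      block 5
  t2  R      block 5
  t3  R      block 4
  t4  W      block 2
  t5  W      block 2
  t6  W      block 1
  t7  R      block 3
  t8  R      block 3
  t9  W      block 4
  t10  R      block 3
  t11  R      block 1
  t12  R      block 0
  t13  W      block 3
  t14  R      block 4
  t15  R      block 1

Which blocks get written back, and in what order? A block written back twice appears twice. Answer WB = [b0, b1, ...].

  0 | W B0 → L0 miss [D]
  1 | W B5 → L2 miss [D]
  2 | R B5 → L2 hit [D]
  3 | R B4 → L1 miss [-]
  4 | W B2 → L2 miss wb→B5 [D]
  5 | W B2 → L2 hit [D]
  6 | W B1 → L1 miss [D]
  7 | R B3 → L0 miss wb→B0 [-]
  8 | R B3 → L0 hit [-]
  9 | W B4 → L1 miss wb→B1 [D]
  10 | R B3 → L0 hit [-]
  11 | R B1 → L1 miss wb→B4 [-]
  12 | R B0 → L0 miss [-]
  13 | W B3 → L0 miss [D]
  14 | R B4 → L1 miss [-]
  15 | R B1 → L1 miss [-]

WB = [5, 0, 1, 4]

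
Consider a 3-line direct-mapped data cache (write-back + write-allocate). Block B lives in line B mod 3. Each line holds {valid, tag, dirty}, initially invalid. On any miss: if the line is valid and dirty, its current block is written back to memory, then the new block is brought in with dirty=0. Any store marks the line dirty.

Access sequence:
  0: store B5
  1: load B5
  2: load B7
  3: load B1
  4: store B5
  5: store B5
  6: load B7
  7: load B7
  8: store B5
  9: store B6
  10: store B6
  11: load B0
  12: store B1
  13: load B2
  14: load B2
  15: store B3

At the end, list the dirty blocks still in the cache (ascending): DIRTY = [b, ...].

  0 | W B5 → L2 miss [D]
  1 | R B5 → L2 hit [D]
  2 | R B7 → L1 miss [-]
  3 | R B1 → L1 miss [-]
  4 | W B5 → L2 hit [D]
  5 | W B5 → L2 hit [D]
  6 | R B7 → L1 miss [-]
  7 | R B7 → L1 hit [-]
  8 | W B5 → L2 hit [D]
  9 | W B6 → L0 miss [D]
  10 | W B6 → L0 hit [D]
  11 | R B0 → L0 miss wb→B6 [-]
  12 | W B1 → L1 miss [D]
  13 | R B2 → L2 miss wb→B5 [-]
  14 | R B2 → L2 hit [-]
  15 | W B3 → L0 miss [D]

DIRTY = [1, 3]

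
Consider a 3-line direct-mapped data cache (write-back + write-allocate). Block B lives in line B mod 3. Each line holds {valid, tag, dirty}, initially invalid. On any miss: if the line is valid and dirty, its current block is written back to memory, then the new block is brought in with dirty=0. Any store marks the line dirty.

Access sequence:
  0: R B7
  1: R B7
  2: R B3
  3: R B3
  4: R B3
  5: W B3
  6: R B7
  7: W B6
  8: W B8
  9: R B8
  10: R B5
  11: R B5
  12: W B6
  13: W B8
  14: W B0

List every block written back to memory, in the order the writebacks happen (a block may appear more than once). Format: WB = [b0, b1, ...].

0: R B7 → L1 miss [-]
1: R B7 → L1 hit [-]
2: R B3 → L0 miss [-]
3: R B3 → L0 hit [-]
4: R B3 → L0 hit [-]
5: W B3 → L0 hit [D]
6: R B7 → L1 hit [-]
7: W B6 → L0 miss wb→B3 [D]
8: W B8 → L2 miss [D]
9: R B8 → L2 hit [D]
10: R B5 → L2 miss wb→B8 [-]
11: R B5 → L2 hit [-]
12: W B6 → L0 hit [D]
13: W B8 → L2 miss [D]
14: W B0 → L0 miss wb→B6 [D]

WB = [3, 8, 6]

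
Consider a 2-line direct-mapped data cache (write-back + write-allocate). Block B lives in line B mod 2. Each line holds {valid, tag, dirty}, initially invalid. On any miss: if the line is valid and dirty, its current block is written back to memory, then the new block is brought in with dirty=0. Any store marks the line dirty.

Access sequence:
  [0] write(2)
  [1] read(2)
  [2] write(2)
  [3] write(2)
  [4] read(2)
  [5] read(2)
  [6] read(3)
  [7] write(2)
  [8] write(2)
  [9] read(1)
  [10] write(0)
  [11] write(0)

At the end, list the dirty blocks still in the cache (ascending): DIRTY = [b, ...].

  0 | W B2 → L0 miss [D]
  1 | R B2 → L0 hit [D]
  2 | W B2 → L0 hit [D]
  3 | W B2 → L0 hit [D]
  4 | R B2 → L0 hit [D]
  5 | R B2 → L0 hit [D]
  6 | R B3 → L1 miss [-]
  7 | W B2 → L0 hit [D]
  8 | W B2 → L0 hit [D]
  9 | R B1 → L1 miss [-]
  10 | W B0 → L0 miss wb→B2 [D]
  11 | W B0 → L0 hit [D]

DIRTY = [0]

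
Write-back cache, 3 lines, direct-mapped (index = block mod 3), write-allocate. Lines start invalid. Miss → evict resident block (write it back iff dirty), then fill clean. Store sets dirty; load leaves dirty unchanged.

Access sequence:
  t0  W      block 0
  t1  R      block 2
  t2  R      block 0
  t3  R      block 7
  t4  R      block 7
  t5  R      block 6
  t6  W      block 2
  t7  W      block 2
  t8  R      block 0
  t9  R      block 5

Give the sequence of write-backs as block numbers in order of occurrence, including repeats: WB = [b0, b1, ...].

WB = [0, 2]

0: W B0 -> L0 miss  d=D]
1: R B2 -> L2 miss  d=-]
2: R B0 -> L0 hit  d=D]
3: R B7 -> L1 miss  d=-]
4: R B7 -> L1 hit  d=-]
5: R B6 -> L0 miss wb->B0  d=-]
6: W B2 -> L2 hit  d=D]
7: W B2 -> L2 hit  d=D]
8: R B0 -> L0 miss  d=-]
9: R B5 -> L2 miss wb->B2  d=-]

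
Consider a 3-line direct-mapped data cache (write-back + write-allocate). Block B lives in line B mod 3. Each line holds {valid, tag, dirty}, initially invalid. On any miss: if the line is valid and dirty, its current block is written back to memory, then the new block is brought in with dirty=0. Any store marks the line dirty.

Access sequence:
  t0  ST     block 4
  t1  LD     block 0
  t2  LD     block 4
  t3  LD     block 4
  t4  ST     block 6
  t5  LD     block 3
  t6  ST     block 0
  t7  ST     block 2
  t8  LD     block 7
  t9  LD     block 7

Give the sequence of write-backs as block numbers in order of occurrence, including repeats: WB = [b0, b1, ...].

WB = [6, 4]

0: W B4 -> L1 miss  d=D]
1: R B0 -> L0 miss  d=-]
2: R B4 -> L1 hit  d=D]
3: R B4 -> L1 hit  d=D]
4: W B6 -> L0 miss  d=D]
5: R B3 -> L0 miss wb->B6  d=-]
6: W B0 -> L0 miss  d=D]
7: W B2 -> L2 miss  d=D]
8: R B7 -> L1 miss wb->B4  d=-]
9: R B7 -> L1 hit  d=-]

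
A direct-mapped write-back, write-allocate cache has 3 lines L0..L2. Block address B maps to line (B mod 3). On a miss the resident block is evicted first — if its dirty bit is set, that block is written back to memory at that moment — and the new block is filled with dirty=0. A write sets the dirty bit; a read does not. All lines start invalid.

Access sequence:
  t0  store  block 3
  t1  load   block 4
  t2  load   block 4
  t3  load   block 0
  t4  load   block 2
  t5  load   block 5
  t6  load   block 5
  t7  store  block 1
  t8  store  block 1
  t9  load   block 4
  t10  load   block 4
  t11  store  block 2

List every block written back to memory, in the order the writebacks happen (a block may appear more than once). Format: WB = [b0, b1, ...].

0: W B3 -> L0 miss  d=D]
1: R B4 -> L1 miss  d=-]
2: R B4 -> L1 hit  d=-]
3: R B0 -> L0 miss wb->B3  d=-]
4: R B2 -> L2 miss  d=-]
5: R B5 -> L2 miss  d=-]
6: R B5 -> L2 hit  d=-]
7: W B1 -> L1 miss  d=D]
8: W B1 -> L1 hit  d=D]
9: R B4 -> L1 miss wb->B1  d=-]
10: R B4 -> L1 hit  d=-]
11: W B2 -> L2 miss  d=D]

WB = [3, 1]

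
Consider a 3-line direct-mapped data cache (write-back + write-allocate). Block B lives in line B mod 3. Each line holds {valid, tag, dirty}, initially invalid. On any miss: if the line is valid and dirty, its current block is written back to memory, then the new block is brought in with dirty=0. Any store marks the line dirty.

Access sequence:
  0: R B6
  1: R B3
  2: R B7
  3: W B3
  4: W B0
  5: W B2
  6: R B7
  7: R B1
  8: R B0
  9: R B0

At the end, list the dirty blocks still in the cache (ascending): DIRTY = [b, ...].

0: R B6 -> L0 miss  d=-]
1: R B3 -> L0 miss  d=-]
2: R B7 -> L1 miss  d=-]
3: W B3 -> L0 hit  d=D]
4: W B0 -> L0 miss wb->B3  d=D]
5: W B2 -> L2 miss  d=D]
6: R B7 -> L1 hit  d=-]
7: R B1 -> L1 miss  d=-]
8: R B0 -> L0 hit  d=D]
9: R B0 -> L0 hit  d=D]

DIRTY = [0, 2]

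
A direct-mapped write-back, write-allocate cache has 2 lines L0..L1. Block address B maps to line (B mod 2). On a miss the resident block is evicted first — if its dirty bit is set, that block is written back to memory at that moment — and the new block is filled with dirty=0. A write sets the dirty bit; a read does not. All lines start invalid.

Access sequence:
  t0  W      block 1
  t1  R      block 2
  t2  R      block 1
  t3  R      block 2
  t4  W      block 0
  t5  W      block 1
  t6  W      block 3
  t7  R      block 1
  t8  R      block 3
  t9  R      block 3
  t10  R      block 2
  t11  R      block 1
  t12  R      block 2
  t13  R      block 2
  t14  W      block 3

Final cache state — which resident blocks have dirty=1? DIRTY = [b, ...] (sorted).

  0 | W B1 → L1 miss [D]
  1 | R B2 → L0 miss [-]
  2 | R B1 → L1 hit [D]
  3 | R B2 → L0 hit [-]
  4 | W B0 → L0 miss [D]
  5 | W B1 → L1 hit [D]
  6 | W B3 → L1 miss wb→B1 [D]
  7 | R B1 → L1 miss wb→B3 [-]
  8 | R B3 → L1 miss [-]
  9 | R B3 → L1 hit [-]
  10 | R B2 → L0 miss wb→B0 [-]
  11 | R B1 → L1 miss [-]
  12 | R B2 → L0 hit [-]
  13 | R B2 → L0 hit [-]
  14 | W B3 → L1 miss [D]

DIRTY = [3]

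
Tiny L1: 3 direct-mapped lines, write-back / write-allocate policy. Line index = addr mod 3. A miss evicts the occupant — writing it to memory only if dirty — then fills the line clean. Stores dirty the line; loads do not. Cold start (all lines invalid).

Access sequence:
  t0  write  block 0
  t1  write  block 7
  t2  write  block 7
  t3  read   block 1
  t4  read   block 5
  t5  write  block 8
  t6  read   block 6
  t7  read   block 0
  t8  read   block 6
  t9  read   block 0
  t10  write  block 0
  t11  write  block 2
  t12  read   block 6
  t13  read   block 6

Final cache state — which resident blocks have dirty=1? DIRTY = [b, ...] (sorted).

  0 | W B0 → L0 miss [D]
  1 | W B7 → L1 miss [D]
  2 | W B7 → L1 hit [D]
  3 | R B1 → L1 miss wb→B7 [-]
  4 | R B5 → L2 miss [-]
  5 | W B8 → L2 miss [D]
  6 | R B6 → L0 miss wb→B0 [-]
  7 | R B0 → L0 miss [-]
  8 | R B6 → L0 miss [-]
  9 | R B0 → L0 miss [-]
  10 | W B0 → L0 hit [D]
  11 | W B2 → L2 miss wb→B8 [D]
  12 | R B6 → L0 miss wb→B0 [-]
  13 | R B6 → L0 hit [-]

DIRTY = [2]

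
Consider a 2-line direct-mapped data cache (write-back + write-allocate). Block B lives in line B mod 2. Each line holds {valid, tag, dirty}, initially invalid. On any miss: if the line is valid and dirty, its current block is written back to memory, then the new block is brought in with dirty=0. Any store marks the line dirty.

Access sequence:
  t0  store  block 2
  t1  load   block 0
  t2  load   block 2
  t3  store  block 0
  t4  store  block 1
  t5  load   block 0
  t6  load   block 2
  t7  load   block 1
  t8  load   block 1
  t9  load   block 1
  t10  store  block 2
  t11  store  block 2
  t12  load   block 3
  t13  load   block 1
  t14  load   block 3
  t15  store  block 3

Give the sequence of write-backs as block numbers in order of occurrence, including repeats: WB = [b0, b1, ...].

WB = [2, 0, 1]

0: W B2 → L0 miss [D]
1: R B0 → L0 miss wb→B2 [-]
2: R B2 → L0 miss [-]
3: W B0 → L0 miss [D]
4: W B1 → L1 miss [D]
5: R B0 → L0 hit [D]
6: R B2 → L0 miss wb→B0 [-]
7: R B1 → L1 hit [D]
8: R B1 → L1 hit [D]
9: R B1 → L1 hit [D]
10: W B2 → L0 hit [D]
11: W B2 → L0 hit [D]
12: R B3 → L1 miss wb→B1 [-]
13: R B1 → L1 miss [-]
14: R B3 → L1 miss [-]
15: W B3 → L1 hit [D]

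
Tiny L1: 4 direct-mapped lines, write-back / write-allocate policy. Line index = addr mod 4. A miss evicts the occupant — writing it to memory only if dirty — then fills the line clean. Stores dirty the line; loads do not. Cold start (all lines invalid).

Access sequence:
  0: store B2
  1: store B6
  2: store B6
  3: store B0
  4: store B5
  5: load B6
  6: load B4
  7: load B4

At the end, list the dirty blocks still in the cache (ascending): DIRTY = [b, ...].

0: W B2 → L2 miss [D]
1: W B6 → L2 miss wb→B2 [D]
2: W B6 → L2 hit [D]
3: W B0 → L0 miss [D]
4: W B5 → L1 miss [D]
5: R B6 → L2 hit [D]
6: R B4 → L0 miss wb→B0 [-]
7: R B4 → L0 hit [-]

DIRTY = [5, 6]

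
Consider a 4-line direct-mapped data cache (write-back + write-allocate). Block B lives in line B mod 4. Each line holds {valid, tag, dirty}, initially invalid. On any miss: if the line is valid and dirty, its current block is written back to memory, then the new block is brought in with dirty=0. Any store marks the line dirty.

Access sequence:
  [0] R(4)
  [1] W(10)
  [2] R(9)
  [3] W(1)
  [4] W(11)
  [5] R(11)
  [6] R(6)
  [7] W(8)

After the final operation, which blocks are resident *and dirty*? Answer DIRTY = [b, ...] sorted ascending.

0: R B4 → L0 miss [-]
1: W B10 → L2 miss [D]
2: R B9 → L1 miss [-]
3: W B1 → L1 miss [D]
4: W B11 → L3 miss [D]
5: R B11 → L3 hit [D]
6: R B6 → L2 miss wb→B10 [-]
7: W B8 → L0 miss [D]

DIRTY = [1, 8, 11]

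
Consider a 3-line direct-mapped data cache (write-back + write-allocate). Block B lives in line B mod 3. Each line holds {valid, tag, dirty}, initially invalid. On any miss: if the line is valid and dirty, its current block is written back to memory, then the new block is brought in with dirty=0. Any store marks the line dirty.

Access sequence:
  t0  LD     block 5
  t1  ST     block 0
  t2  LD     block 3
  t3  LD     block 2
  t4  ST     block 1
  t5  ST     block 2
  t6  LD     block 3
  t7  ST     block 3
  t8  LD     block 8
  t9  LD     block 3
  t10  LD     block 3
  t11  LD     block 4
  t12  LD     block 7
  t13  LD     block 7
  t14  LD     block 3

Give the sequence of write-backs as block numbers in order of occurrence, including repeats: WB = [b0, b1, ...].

0: R B5 -> L2 miss  d=-]
1: W B0 -> L0 miss  d=D]
2: R B3 -> L0 miss wb->B0  d=-]
3: R B2 -> L2 miss  d=-]
4: W B1 -> L1 miss  d=D]
5: W B2 -> L2 hit  d=D]
6: R B3 -> L0 hit  d=-]
7: W B3 -> L0 hit  d=D]
8: R B8 -> L2 miss wb->B2  d=-]
9: R B3 -> L0 hit  d=D]
10: R B3 -> L0 hit  d=D]
11: R B4 -> L1 miss wb->B1  d=-]
12: R B7 -> L1 miss  d=-]
13: R B7 -> L1 hit  d=-]
14: R B3 -> L0 hit  d=D]

WB = [0, 2, 1]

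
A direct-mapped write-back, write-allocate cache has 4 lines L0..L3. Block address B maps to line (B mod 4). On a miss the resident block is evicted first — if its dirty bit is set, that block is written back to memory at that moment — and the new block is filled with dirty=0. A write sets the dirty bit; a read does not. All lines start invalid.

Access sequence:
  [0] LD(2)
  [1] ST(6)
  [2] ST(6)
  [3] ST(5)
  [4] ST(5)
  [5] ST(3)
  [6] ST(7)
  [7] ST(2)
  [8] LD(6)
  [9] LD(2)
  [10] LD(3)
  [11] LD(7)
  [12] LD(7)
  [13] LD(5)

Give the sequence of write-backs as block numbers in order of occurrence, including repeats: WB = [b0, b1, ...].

WB = [3, 6, 2, 7]

  0 | R B2 → L2 miss [-]
  1 | W B6 → L2 miss [D]
  2 | W B6 → L2 hit [D]
  3 | W B5 → L1 miss [D]
  4 | W B5 → L1 hit [D]
  5 | W B3 → L3 miss [D]
  6 | W B7 → L3 miss wb→B3 [D]
  7 | W B2 → L2 miss wb→B6 [D]
  8 | R B6 → L2 miss wb→B2 [-]
  9 | R B2 → L2 miss [-]
  10 | R B3 → L3 miss wb→B7 [-]
  11 | R B7 → L3 miss [-]
  12 | R B7 → L3 hit [-]
  13 | R B5 → L1 hit [D]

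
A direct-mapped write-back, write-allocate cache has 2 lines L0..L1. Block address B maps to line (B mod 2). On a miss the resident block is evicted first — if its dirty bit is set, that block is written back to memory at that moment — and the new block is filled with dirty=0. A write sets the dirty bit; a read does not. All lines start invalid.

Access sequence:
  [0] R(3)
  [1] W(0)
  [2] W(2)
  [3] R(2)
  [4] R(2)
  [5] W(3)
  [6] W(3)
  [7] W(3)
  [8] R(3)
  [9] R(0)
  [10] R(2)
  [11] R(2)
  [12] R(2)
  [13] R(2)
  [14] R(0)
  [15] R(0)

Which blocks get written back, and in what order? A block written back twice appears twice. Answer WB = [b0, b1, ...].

WB = [0, 2]

0: R B3 → L1 miss [-]
1: W B0 → L0 miss [D]
2: W B2 → L0 miss wb→B0 [D]
3: R B2 → L0 hit [D]
4: R B2 → L0 hit [D]
5: W B3 → L1 hit [D]
6: W B3 → L1 hit [D]
7: W B3 → L1 hit [D]
8: R B3 → L1 hit [D]
9: R B0 → L0 miss wb→B2 [-]
10: R B2 → L0 miss [-]
11: R B2 → L0 hit [-]
12: R B2 → L0 hit [-]
13: R B2 → L0 hit [-]
14: R B0 → L0 miss [-]
15: R B0 → L0 hit [-]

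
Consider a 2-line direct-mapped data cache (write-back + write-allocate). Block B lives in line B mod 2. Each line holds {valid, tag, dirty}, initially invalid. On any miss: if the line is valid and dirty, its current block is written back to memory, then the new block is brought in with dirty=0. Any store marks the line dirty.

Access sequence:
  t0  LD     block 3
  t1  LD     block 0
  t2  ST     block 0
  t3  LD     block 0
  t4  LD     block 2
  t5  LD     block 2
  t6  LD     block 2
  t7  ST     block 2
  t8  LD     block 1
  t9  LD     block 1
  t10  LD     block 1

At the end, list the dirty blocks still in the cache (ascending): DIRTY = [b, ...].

0: R B3 -> L1 miss  d=-]
1: R B0 -> L0 miss  d=-]
2: W B0 -> L0 hit  d=D]
3: R B0 -> L0 hit  d=D]
4: R B2 -> L0 miss wb->B0  d=-]
5: R B2 -> L0 hit  d=-]
6: R B2 -> L0 hit  d=-]
7: W B2 -> L0 hit  d=D]
8: R B1 -> L1 miss  d=-]
9: R B1 -> L1 hit  d=-]
10: R B1 -> L1 hit  d=-]

DIRTY = [2]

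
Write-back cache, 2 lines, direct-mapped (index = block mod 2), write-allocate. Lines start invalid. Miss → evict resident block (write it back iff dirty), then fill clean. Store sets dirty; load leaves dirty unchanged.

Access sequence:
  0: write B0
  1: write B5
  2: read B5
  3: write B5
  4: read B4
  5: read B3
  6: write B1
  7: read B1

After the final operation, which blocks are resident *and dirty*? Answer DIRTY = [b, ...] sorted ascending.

0: W B0 → L0 miss [D]
1: W B5 → L1 miss [D]
2: R B5 → L1 hit [D]
3: W B5 → L1 hit [D]
4: R B4 → L0 miss wb→B0 [-]
5: R B3 → L1 miss wb→B5 [-]
6: W B1 → L1 miss [D]
7: R B1 → L1 hit [D]

DIRTY = [1]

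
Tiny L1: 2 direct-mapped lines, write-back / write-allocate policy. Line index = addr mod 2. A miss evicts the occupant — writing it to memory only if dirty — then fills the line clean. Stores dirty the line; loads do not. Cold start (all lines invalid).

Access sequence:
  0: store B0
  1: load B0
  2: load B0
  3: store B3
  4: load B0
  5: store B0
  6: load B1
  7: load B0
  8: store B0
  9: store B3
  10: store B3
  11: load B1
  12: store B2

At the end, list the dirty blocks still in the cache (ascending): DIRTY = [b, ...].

DIRTY = [2]

  0 | W B0 → L0 miss [D]
  1 | R B0 → L0 hit [D]
  2 | R B0 → L0 hit [D]
  3 | W B3 → L1 miss [D]
  4 | R B0 → L0 hit [D]
  5 | W B0 → L0 hit [D]
  6 | R B1 → L1 miss wb→B3 [-]
  7 | R B0 → L0 hit [D]
  8 | W B0 → L0 hit [D]
  9 | W B3 → L1 miss [D]
  10 | W B3 → L1 hit [D]
  11 | R B1 → L1 miss wb→B3 [-]
  12 | W B2 → L0 miss wb→B0 [D]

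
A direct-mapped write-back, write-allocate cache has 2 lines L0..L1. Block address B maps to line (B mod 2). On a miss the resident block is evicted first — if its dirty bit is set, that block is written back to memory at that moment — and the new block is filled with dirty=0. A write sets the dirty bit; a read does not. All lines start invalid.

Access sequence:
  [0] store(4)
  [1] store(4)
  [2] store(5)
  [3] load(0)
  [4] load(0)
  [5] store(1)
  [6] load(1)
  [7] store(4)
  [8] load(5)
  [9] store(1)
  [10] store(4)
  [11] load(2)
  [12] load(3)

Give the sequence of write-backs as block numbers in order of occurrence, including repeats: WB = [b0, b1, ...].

  0 | W B4 → L0 miss [D]
  1 | W B4 → L0 hit [D]
  2 | W B5 → L1 miss [D]
  3 | R B0 → L0 miss wb→B4 [-]
  4 | R B0 → L0 hit [-]
  5 | W B1 → L1 miss wb→B5 [D]
  6 | R B1 → L1 hit [D]
  7 | W B4 → L0 miss [D]
  8 | R B5 → L1 miss wb→B1 [-]
  9 | W B1 → L1 miss [D]
  10 | W B4 → L0 hit [D]
  11 | R B2 → L0 miss wb→B4 [-]
  12 | R B3 → L1 miss wb→B1 [-]

WB = [4, 5, 1, 4, 1]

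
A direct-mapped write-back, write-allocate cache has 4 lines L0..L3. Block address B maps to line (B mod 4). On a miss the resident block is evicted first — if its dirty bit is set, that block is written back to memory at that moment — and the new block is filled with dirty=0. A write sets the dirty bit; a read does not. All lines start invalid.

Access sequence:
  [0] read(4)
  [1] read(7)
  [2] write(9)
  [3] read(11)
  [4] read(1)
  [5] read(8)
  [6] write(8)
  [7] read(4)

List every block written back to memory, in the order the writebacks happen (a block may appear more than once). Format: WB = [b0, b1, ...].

WB = [9, 8]

  0 | R B4 → L0 miss [-]
  1 | R B7 → L3 miss [-]
  2 | W B9 → L1 miss [D]
  3 | R B11 → L3 miss [-]
  4 | R B1 → L1 miss wb→B9 [-]
  5 | R B8 → L0 miss [-]
  6 | W B8 → L0 hit [D]
  7 | R B4 → L0 miss wb→B8 [-]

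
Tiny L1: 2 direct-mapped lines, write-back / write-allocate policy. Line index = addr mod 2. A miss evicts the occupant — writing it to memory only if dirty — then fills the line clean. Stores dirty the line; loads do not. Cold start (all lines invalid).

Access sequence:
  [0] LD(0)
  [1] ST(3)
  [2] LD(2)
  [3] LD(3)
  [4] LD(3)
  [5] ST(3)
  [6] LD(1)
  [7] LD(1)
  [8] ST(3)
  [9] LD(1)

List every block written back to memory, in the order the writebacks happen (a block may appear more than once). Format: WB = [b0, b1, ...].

WB = [3, 3]

0: R B0 → L0 miss [-]
1: W B3 → L1 miss [D]
2: R B2 → L0 miss [-]
3: R B3 → L1 hit [D]
4: R B3 → L1 hit [D]
5: W B3 → L1 hit [D]
6: R B1 → L1 miss wb→B3 [-]
7: R B1 → L1 hit [-]
8: W B3 → L1 miss [D]
9: R B1 → L1 miss wb→B3 [-]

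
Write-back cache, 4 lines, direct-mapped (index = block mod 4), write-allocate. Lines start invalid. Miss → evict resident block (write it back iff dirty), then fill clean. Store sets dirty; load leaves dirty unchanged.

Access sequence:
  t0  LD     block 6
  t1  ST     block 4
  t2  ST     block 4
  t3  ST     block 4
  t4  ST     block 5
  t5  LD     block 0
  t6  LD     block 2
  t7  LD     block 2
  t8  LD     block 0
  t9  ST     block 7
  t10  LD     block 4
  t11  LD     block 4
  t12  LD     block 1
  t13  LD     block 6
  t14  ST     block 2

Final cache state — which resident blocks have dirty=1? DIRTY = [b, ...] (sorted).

  0 | R B6 → L2 miss [-]
  1 | W B4 → L0 miss [D]
  2 | W B4 → L0 hit [D]
  3 | W B4 → L0 hit [D]
  4 | W B5 → L1 miss [D]
  5 | R B0 → L0 miss wb→B4 [-]
  6 | R B2 → L2 miss [-]
  7 | R B2 → L2 hit [-]
  8 | R B0 → L0 hit [-]
  9 | W B7 → L3 miss [D]
  10 | R B4 → L0 miss [-]
  11 | R B4 → L0 hit [-]
  12 | R B1 → L1 miss wb→B5 [-]
  13 | R B6 → L2 miss [-]
  14 | W B2 → L2 miss [D]

DIRTY = [2, 7]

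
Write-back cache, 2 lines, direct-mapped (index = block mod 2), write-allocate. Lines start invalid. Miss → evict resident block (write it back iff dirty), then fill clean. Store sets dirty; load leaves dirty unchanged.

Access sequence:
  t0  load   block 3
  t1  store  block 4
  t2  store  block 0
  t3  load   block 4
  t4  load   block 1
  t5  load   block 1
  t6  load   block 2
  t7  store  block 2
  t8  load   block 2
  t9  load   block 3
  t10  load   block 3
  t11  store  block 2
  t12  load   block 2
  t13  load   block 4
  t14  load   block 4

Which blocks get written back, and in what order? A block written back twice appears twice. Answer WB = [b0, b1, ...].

WB = [4, 0, 2]

  0 | R B3 → L1 miss [-]
  1 | W B4 → L0 miss [D]
  2 | W B0 → L0 miss wb→B4 [D]
  3 | R B4 → L0 miss wb→B0 [-]
  4 | R B1 → L1 miss [-]
  5 | R B1 → L1 hit [-]
  6 | R B2 → L0 miss [-]
  7 | W B2 → L0 hit [D]
  8 | R B2 → L0 hit [D]
  9 | R B3 → L1 miss [-]
  10 | R B3 → L1 hit [-]
  11 | W B2 → L0 hit [D]
  12 | R B2 → L0 hit [D]
  13 | R B4 → L0 miss wb→B2 [-]
  14 | R B4 → L0 hit [-]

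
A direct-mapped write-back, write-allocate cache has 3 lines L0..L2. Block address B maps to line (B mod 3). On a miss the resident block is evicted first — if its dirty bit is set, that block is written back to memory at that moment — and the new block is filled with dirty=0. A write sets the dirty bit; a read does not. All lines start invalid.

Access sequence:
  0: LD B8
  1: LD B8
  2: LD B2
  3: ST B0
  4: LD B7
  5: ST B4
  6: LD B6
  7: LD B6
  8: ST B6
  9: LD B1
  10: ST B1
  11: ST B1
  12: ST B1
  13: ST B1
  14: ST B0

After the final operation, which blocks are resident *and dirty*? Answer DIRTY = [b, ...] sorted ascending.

  0 | R B8 → L2 miss [-]
  1 | R B8 → L2 hit [-]
  2 | R B2 → L2 miss [-]
  3 | W B0 → L0 miss [D]
  4 | R B7 → L1 miss [-]
  5 | W B4 → L1 miss [D]
  6 | R B6 → L0 miss wb→B0 [-]
  7 | R B6 → L0 hit [-]
  8 | W B6 → L0 hit [D]
  9 | R B1 → L1 miss wb→B4 [-]
  10 | W B1 → L1 hit [D]
  11 | W B1 → L1 hit [D]
  12 | W B1 → L1 hit [D]
  13 | W B1 → L1 hit [D]
  14 | W B0 → L0 miss wb→B6 [D]

DIRTY = [0, 1]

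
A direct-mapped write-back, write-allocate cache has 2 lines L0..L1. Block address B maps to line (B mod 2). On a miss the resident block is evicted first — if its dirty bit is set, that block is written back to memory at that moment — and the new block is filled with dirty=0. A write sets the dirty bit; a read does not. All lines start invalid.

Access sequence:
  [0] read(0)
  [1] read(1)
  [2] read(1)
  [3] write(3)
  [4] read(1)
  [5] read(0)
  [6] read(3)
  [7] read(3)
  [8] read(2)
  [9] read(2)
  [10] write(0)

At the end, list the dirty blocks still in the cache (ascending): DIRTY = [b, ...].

DIRTY = [0]

0: R B0 -> L0 miss  d=-]
1: R B1 -> L1 miss  d=-]
2: R B1 -> L1 hit  d=-]
3: W B3 -> L1 miss  d=D]
4: R B1 -> L1 miss wb->B3  d=-]
5: R B0 -> L0 hit  d=-]
6: R B3 -> L1 miss  d=-]
7: R B3 -> L1 hit  d=-]
8: R B2 -> L0 miss  d=-]
9: R B2 -> L0 hit  d=-]
10: W B0 -> L0 miss  d=D]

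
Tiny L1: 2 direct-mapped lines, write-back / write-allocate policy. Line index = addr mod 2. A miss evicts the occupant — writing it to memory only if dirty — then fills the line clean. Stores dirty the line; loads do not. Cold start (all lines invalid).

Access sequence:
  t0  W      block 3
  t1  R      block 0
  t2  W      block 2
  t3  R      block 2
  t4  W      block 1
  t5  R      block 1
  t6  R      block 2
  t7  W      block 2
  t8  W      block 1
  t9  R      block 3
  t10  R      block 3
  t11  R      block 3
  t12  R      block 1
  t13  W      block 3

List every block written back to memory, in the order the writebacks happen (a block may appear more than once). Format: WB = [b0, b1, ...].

0: W B3 -> L1 miss  d=D]
1: R B0 -> L0 miss  d=-]
2: W B2 -> L0 miss  d=D]
3: R B2 -> L0 hit  d=D]
4: W B1 -> L1 miss wb->B3  d=D]
5: R B1 -> L1 hit  d=D]
6: R B2 -> L0 hit  d=D]
7: W B2 -> L0 hit  d=D]
8: W B1 -> L1 hit  d=D]
9: R B3 -> L1 miss wb->B1  d=-]
10: R B3 -> L1 hit  d=-]
11: R B3 -> L1 hit  d=-]
12: R B1 -> L1 miss  d=-]
13: W B3 -> L1 miss  d=D]

WB = [3, 1]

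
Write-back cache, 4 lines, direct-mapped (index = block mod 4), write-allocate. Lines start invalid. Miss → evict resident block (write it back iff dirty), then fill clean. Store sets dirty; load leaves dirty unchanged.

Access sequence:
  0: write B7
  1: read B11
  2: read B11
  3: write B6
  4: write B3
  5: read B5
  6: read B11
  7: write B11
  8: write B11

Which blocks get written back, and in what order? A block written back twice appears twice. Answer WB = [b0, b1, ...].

WB = [7, 3]

0: W B7 -> L3 miss  d=D]
1: R B11 -> L3 miss wb->B7  d=-]
2: R B11 -> L3 hit  d=-]
3: W B6 -> L2 miss  d=D]
4: W B3 -> L3 miss  d=D]
5: R B5 -> L1 miss  d=-]
6: R B11 -> L3 miss wb->B3  d=-]
7: W B11 -> L3 hit  d=D]
8: W B11 -> L3 hit  d=D]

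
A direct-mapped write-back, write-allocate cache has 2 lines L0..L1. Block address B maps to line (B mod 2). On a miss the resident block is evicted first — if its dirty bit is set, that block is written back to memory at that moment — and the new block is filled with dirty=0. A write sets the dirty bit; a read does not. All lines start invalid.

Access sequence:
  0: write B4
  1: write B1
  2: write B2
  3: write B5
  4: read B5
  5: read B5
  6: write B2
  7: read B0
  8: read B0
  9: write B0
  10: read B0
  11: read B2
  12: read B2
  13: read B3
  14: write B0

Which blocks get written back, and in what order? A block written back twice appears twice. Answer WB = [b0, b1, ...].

  0 | W B4 → L0 miss [D]
  1 | W B1 → L1 miss [D]
  2 | W B2 → L0 miss wb→B4 [D]
  3 | W B5 → L1 miss wb→B1 [D]
  4 | R B5 → L1 hit [D]
  5 | R B5 → L1 hit [D]
  6 | W B2 → L0 hit [D]
  7 | R B0 → L0 miss wb→B2 [-]
  8 | R B0 → L0 hit [-]
  9 | W B0 → L0 hit [D]
  10 | R B0 → L0 hit [D]
  11 | R B2 → L0 miss wb→B0 [-]
  12 | R B2 → L0 hit [-]
  13 | R B3 → L1 miss wb→B5 [-]
  14 | W B0 → L0 miss [D]

WB = [4, 1, 2, 0, 5]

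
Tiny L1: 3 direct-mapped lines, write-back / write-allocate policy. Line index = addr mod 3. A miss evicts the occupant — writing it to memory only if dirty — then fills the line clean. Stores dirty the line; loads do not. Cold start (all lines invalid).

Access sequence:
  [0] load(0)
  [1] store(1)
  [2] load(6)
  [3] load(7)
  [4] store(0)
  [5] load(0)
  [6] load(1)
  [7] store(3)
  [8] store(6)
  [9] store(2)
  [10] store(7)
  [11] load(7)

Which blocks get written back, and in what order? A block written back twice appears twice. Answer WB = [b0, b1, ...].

0: R B0 -> L0 miss  d=-]
1: W B1 -> L1 miss  d=D]
2: R B6 -> L0 miss  d=-]
3: R B7 -> L1 miss wb->B1  d=-]
4: W B0 -> L0 miss  d=D]
5: R B0 -> L0 hit  d=D]
6: R B1 -> L1 miss  d=-]
7: W B3 -> L0 miss wb->B0  d=D]
8: W B6 -> L0 miss wb->B3  d=D]
9: W B2 -> L2 miss  d=D]
10: W B7 -> L1 miss  d=D]
11: R B7 -> L1 hit  d=D]

WB = [1, 0, 3]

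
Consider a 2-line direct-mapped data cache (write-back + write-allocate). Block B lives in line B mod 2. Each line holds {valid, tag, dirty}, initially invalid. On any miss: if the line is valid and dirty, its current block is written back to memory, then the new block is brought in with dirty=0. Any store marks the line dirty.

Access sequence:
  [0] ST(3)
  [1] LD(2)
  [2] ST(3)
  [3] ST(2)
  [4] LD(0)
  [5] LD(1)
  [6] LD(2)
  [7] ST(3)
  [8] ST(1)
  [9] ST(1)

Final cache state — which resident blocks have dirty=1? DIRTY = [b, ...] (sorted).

DIRTY = [1]

  0 | W B3 → L1 miss [D]
  1 | R B2 → L0 miss [-]
  2 | W B3 → L1 hit [D]
  3 | W B2 → L0 hit [D]
  4 | R B0 → L0 miss wb→B2 [-]
  5 | R B1 → L1 miss wb→B3 [-]
  6 | R B2 → L0 miss [-]
  7 | W B3 → L1 miss [D]
  8 | W B1 → L1 miss wb→B3 [D]
  9 | W B1 → L1 hit [D]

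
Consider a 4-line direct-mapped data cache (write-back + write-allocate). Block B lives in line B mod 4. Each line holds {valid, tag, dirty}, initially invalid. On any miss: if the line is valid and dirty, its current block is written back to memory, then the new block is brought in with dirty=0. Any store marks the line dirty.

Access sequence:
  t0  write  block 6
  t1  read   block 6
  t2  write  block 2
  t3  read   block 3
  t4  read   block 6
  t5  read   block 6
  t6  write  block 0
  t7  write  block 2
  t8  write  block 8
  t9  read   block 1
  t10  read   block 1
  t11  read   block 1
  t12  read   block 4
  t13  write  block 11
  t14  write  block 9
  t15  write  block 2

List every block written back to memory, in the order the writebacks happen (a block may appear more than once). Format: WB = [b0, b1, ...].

0: W B6 -> L2 miss  d=D]
1: R B6 -> L2 hit  d=D]
2: W B2 -> L2 miss wb->B6  d=D]
3: R B3 -> L3 miss  d=-]
4: R B6 -> L2 miss wb->B2  d=-]
5: R B6 -> L2 hit  d=-]
6: W B0 -> L0 miss  d=D]
7: W B2 -> L2 miss  d=D]
8: W B8 -> L0 miss wb->B0  d=D]
9: R B1 -> L1 miss  d=-]
10: R B1 -> L1 hit  d=-]
11: R B1 -> L1 hit  d=-]
12: R B4 -> L0 miss wb->B8  d=-]
13: W B11 -> L3 miss  d=D]
14: W B9 -> L1 miss  d=D]
15: W B2 -> L2 hit  d=D]

WB = [6, 2, 0, 8]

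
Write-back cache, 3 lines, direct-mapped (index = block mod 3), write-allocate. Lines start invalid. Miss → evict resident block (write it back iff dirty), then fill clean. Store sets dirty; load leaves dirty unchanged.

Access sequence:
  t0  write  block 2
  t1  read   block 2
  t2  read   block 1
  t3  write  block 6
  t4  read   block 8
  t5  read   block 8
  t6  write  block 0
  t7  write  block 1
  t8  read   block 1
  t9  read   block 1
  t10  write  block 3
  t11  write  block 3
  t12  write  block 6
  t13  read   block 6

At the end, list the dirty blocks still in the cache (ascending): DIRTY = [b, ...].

DIRTY = [1, 6]

0: W B2 -> L2 miss  d=D]
1: R B2 -> L2 hit  d=D]
2: R B1 -> L1 miss  d=-]
3: W B6 -> L0 miss  d=D]
4: R B8 -> L2 miss wb->B2  d=-]
5: R B8 -> L2 hit  d=-]
6: W B0 -> L0 miss wb->B6  d=D]
7: W B1 -> L1 hit  d=D]
8: R B1 -> L1 hit  d=D]
9: R B1 -> L1 hit  d=D]
10: W B3 -> L0 miss wb->B0  d=D]
11: W B3 -> L0 hit  d=D]
12: W B6 -> L0 miss wb->B3  d=D]
13: R B6 -> L0 hit  d=D]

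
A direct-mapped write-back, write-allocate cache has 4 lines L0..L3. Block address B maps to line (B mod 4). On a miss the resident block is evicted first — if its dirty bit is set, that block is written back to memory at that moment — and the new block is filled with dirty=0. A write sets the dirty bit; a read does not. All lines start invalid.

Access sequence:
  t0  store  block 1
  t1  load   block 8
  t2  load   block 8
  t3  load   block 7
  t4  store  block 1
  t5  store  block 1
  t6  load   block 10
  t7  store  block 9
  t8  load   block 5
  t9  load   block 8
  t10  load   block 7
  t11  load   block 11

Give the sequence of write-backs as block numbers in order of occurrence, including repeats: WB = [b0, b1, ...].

WB = [1, 9]

  0 | W B1 → L1 miss [D]
  1 | R B8 → L0 miss [-]
  2 | R B8 → L0 hit [-]
  3 | R B7 → L3 miss [-]
  4 | W B1 → L1 hit [D]
  5 | W B1 → L1 hit [D]
  6 | R B10 → L2 miss [-]
  7 | W B9 → L1 miss wb→B1 [D]
  8 | R B5 → L1 miss wb→B9 [-]
  9 | R B8 → L0 hit [-]
  10 | R B7 → L3 hit [-]
  11 | R B11 → L3 miss [-]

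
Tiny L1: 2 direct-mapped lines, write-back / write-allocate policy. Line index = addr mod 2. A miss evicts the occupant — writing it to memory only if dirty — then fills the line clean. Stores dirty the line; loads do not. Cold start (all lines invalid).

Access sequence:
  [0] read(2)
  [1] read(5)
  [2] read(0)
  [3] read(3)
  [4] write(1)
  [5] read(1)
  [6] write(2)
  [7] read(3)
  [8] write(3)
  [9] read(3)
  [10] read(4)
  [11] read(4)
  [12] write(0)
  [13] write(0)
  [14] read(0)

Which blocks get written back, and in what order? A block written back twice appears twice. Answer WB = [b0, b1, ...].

WB = [1, 2]

0: R B2 → L0 miss [-]
1: R B5 → L1 miss [-]
2: R B0 → L0 miss [-]
3: R B3 → L1 miss [-]
4: W B1 → L1 miss [D]
5: R B1 → L1 hit [D]
6: W B2 → L0 miss [D]
7: R B3 → L1 miss wb→B1 [-]
8: W B3 → L1 hit [D]
9: R B3 → L1 hit [D]
10: R B4 → L0 miss wb→B2 [-]
11: R B4 → L0 hit [-]
12: W B0 → L0 miss [D]
13: W B0 → L0 hit [D]
14: R B0 → L0 hit [D]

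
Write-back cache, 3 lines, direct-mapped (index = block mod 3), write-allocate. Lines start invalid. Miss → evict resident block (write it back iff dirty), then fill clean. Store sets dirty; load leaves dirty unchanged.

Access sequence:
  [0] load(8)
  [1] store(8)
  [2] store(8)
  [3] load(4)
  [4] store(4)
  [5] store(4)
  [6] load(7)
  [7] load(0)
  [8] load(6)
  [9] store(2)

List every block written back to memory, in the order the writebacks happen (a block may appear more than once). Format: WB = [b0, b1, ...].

0: R B8 -> L2 miss  d=-]
1: W B8 -> L2 hit  d=D]
2: W B8 -> L2 hit  d=D]
3: R B4 -> L1 miss  d=-]
4: W B4 -> L1 hit  d=D]
5: W B4 -> L1 hit  d=D]
6: R B7 -> L1 miss wb->B4  d=-]
7: R B0 -> L0 miss  d=-]
8: R B6 -> L0 miss  d=-]
9: W B2 -> L2 miss wb->B8  d=D]

WB = [4, 8]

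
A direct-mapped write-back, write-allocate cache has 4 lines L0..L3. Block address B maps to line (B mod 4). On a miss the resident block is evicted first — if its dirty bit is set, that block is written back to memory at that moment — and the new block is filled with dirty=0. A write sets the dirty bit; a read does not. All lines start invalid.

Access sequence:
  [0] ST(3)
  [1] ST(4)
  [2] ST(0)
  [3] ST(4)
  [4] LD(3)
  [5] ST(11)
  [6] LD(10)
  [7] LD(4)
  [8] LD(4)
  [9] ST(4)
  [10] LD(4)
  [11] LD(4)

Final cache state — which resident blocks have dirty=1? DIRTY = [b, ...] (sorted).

DIRTY = [4, 11]

0: W B3 → L3 miss [D]
1: W B4 → L0 miss [D]
2: W B0 → L0 miss wb→B4 [D]
3: W B4 → L0 miss wb→B0 [D]
4: R B3 → L3 hit [D]
5: W B11 → L3 miss wb→B3 [D]
6: R B10 → L2 miss [-]
7: R B4 → L0 hit [D]
8: R B4 → L0 hit [D]
9: W B4 → L0 hit [D]
10: R B4 → L0 hit [D]
11: R B4 → L0 hit [D]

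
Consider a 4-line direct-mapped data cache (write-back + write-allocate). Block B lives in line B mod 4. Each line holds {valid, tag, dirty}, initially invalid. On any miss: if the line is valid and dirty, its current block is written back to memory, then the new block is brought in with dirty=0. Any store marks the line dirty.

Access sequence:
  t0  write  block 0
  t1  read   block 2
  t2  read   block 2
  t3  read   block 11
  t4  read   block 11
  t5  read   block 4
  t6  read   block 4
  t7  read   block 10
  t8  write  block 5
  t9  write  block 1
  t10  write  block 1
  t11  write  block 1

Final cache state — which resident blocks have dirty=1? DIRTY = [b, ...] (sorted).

DIRTY = [1]

0: W B0 → L0 miss [D]
1: R B2 → L2 miss [-]
2: R B2 → L2 hit [-]
3: R B11 → L3 miss [-]
4: R B11 → L3 hit [-]
5: R B4 → L0 miss wb→B0 [-]
6: R B4 → L0 hit [-]
7: R B10 → L2 miss [-]
8: W B5 → L1 miss [D]
9: W B1 → L1 miss wb→B5 [D]
10: W B1 → L1 hit [D]
11: W B1 → L1 hit [D]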